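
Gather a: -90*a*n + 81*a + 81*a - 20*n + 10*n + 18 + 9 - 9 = a*(162 - 90*n) - 10*n + 18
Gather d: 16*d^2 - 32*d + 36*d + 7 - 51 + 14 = 16*d^2 + 4*d - 30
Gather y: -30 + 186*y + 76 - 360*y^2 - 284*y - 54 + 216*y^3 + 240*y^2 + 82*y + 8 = 216*y^3 - 120*y^2 - 16*y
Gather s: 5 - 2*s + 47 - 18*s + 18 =70 - 20*s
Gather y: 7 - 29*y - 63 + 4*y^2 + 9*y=4*y^2 - 20*y - 56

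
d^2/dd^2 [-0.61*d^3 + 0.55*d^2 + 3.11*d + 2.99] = 1.1 - 3.66*d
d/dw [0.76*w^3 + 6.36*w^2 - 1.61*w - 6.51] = 2.28*w^2 + 12.72*w - 1.61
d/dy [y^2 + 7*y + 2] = 2*y + 7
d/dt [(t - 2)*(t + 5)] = 2*t + 3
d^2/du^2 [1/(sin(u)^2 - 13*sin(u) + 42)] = (-4*sin(u)^4 + 39*sin(u)^3 + 5*sin(u)^2 - 624*sin(u) + 254)/(sin(u)^2 - 13*sin(u) + 42)^3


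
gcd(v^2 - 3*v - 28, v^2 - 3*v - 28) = v^2 - 3*v - 28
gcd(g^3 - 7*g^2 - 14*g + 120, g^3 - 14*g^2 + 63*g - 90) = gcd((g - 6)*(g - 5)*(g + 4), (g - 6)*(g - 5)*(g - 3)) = g^2 - 11*g + 30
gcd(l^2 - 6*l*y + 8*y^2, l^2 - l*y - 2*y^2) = -l + 2*y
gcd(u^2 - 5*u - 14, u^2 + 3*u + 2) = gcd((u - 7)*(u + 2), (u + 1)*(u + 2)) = u + 2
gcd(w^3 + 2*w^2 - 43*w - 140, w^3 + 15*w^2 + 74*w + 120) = w^2 + 9*w + 20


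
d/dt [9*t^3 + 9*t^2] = 9*t*(3*t + 2)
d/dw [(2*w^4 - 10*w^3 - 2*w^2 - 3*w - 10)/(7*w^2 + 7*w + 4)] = (28*w^5 - 28*w^4 - 108*w^3 - 113*w^2 + 124*w + 58)/(49*w^4 + 98*w^3 + 105*w^2 + 56*w + 16)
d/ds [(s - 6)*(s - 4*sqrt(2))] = 2*s - 6 - 4*sqrt(2)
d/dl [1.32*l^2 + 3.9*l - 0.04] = 2.64*l + 3.9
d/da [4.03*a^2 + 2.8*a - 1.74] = 8.06*a + 2.8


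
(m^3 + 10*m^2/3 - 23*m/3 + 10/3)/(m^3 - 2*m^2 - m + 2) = (m^2 + 13*m/3 - 10/3)/(m^2 - m - 2)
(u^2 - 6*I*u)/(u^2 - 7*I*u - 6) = u/(u - I)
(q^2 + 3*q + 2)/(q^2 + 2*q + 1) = (q + 2)/(q + 1)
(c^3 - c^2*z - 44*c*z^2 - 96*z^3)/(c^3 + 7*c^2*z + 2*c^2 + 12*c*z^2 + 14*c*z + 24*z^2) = (c - 8*z)/(c + 2)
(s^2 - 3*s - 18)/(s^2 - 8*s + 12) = (s + 3)/(s - 2)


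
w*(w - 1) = w^2 - w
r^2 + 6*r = r*(r + 6)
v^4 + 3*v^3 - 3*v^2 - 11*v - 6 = (v - 2)*(v + 1)^2*(v + 3)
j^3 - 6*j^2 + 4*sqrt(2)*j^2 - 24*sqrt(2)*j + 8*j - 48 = (j - 6)*(j + 2*sqrt(2))^2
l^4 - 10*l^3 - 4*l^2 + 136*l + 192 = (l - 8)*(l - 6)*(l + 2)^2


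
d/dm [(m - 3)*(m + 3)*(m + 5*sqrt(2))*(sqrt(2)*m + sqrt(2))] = 4*sqrt(2)*m^3 + 3*sqrt(2)*m^2 + 30*m^2 - 18*sqrt(2)*m + 20*m - 90 - 9*sqrt(2)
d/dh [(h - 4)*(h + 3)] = 2*h - 1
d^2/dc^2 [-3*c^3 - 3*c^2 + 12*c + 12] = -18*c - 6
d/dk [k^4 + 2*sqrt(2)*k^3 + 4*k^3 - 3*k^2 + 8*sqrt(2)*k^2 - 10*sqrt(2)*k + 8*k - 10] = 4*k^3 + 6*sqrt(2)*k^2 + 12*k^2 - 6*k + 16*sqrt(2)*k - 10*sqrt(2) + 8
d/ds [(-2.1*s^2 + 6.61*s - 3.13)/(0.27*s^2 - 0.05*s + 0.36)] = (-1.6797*s^2 + 0.1782*s + 2.2231)/(0.0729*s^4 - 0.027*s^3 + 0.1969*s^2 - 0.036*s + 0.1296)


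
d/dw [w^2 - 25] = 2*w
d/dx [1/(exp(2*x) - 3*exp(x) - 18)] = (3 - 2*exp(x))*exp(x)/(-exp(2*x) + 3*exp(x) + 18)^2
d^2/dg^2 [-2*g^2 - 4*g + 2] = -4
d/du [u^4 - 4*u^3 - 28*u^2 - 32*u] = 4*u^3 - 12*u^2 - 56*u - 32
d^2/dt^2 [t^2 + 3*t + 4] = 2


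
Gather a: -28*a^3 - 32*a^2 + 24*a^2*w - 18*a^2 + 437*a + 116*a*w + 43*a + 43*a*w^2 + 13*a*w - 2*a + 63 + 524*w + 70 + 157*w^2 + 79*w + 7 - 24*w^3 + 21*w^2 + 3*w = -28*a^3 + a^2*(24*w - 50) + a*(43*w^2 + 129*w + 478) - 24*w^3 + 178*w^2 + 606*w + 140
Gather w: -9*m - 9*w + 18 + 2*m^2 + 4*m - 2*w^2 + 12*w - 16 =2*m^2 - 5*m - 2*w^2 + 3*w + 2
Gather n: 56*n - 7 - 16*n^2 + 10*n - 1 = -16*n^2 + 66*n - 8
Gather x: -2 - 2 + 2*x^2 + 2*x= 2*x^2 + 2*x - 4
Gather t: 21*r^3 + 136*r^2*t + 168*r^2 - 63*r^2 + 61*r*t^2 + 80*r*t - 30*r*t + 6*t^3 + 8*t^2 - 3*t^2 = 21*r^3 + 105*r^2 + 6*t^3 + t^2*(61*r + 5) + t*(136*r^2 + 50*r)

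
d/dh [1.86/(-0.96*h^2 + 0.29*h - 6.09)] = (3.5712*h - 0.5394)/(0.96*h^2 - 0.29*h + 6.09)^2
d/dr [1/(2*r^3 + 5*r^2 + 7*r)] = (-6*r^2 - 10*r - 7)/(r^2*(2*r^2 + 5*r + 7)^2)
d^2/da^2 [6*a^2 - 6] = 12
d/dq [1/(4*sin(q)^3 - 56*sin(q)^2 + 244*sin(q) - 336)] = (-3*sin(q)^2 + 28*sin(q) - 61)*cos(q)/(4*(sin(q)^3 - 14*sin(q)^2 + 61*sin(q) - 84)^2)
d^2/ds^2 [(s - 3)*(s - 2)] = 2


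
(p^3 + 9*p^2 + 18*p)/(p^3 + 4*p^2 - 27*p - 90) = p/(p - 5)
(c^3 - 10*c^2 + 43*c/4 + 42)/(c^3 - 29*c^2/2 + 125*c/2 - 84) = (c + 3/2)/(c - 3)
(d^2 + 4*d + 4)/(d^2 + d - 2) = (d + 2)/(d - 1)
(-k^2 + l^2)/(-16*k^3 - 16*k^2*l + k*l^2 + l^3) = (k - l)/(16*k^2 - l^2)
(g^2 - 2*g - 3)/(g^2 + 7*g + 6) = (g - 3)/(g + 6)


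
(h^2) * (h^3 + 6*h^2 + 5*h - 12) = h^5 + 6*h^4 + 5*h^3 - 12*h^2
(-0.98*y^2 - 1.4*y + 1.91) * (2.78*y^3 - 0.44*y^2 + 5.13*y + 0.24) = -2.7244*y^5 - 3.4608*y^4 + 0.898399999999999*y^3 - 8.2576*y^2 + 9.4623*y + 0.4584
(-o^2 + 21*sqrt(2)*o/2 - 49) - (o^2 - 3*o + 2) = -2*o^2 + 3*o + 21*sqrt(2)*o/2 - 51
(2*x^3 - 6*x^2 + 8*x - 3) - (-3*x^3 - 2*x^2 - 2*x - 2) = 5*x^3 - 4*x^2 + 10*x - 1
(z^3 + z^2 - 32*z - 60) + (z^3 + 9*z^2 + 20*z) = 2*z^3 + 10*z^2 - 12*z - 60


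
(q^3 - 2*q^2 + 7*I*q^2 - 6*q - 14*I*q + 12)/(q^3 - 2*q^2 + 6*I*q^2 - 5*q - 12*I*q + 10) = (q + 6*I)/(q + 5*I)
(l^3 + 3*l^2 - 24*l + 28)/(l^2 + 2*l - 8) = (l^2 + 5*l - 14)/(l + 4)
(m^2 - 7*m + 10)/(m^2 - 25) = (m - 2)/(m + 5)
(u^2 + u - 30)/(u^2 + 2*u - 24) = (u - 5)/(u - 4)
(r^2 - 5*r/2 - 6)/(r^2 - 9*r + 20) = (r + 3/2)/(r - 5)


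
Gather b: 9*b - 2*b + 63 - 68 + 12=7*b + 7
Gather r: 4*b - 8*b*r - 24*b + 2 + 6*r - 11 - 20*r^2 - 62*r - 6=-20*b - 20*r^2 + r*(-8*b - 56) - 15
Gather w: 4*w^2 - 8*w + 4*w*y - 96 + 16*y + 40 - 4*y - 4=4*w^2 + w*(4*y - 8) + 12*y - 60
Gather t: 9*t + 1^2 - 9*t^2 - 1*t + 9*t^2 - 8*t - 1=0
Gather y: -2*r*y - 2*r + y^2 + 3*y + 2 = -2*r + y^2 + y*(3 - 2*r) + 2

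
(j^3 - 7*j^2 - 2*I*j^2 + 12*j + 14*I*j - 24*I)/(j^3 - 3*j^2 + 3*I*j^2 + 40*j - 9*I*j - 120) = (j^2 - 2*j*(2 + I) + 8*I)/(j^2 + 3*I*j + 40)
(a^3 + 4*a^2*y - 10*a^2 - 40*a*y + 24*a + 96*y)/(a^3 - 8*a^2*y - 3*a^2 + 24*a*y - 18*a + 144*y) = (-a^2 - 4*a*y + 4*a + 16*y)/(-a^2 + 8*a*y - 3*a + 24*y)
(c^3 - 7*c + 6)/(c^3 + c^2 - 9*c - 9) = (c^2 - 3*c + 2)/(c^2 - 2*c - 3)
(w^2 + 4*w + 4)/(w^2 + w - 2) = (w + 2)/(w - 1)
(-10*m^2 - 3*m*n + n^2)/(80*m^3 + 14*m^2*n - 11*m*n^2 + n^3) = -1/(8*m - n)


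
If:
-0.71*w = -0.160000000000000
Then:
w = 0.23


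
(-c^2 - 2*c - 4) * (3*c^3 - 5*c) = -3*c^5 - 6*c^4 - 7*c^3 + 10*c^2 + 20*c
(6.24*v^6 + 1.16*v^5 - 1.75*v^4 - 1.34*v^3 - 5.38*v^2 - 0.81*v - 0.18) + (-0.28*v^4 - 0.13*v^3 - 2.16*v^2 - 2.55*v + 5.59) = 6.24*v^6 + 1.16*v^5 - 2.03*v^4 - 1.47*v^3 - 7.54*v^2 - 3.36*v + 5.41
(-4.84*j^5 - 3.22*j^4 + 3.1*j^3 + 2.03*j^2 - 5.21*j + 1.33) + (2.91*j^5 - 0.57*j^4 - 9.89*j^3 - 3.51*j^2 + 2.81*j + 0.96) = -1.93*j^5 - 3.79*j^4 - 6.79*j^3 - 1.48*j^2 - 2.4*j + 2.29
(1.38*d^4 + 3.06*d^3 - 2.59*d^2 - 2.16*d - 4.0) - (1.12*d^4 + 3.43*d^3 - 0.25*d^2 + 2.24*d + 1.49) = 0.26*d^4 - 0.37*d^3 - 2.34*d^2 - 4.4*d - 5.49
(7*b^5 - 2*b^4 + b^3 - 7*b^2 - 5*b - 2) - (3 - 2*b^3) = 7*b^5 - 2*b^4 + 3*b^3 - 7*b^2 - 5*b - 5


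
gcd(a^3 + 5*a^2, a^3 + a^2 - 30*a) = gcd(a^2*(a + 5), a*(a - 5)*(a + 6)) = a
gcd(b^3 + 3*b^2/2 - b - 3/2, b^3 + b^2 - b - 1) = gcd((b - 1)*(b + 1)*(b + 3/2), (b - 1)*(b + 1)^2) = b^2 - 1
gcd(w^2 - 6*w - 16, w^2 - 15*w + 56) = w - 8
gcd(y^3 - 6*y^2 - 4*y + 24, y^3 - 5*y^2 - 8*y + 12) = y^2 - 4*y - 12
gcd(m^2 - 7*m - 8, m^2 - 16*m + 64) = m - 8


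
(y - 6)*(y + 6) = y^2 - 36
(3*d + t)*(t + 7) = 3*d*t + 21*d + t^2 + 7*t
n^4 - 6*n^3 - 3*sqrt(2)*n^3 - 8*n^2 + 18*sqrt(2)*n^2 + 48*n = n*(n - 6)*(n - 4*sqrt(2))*(n + sqrt(2))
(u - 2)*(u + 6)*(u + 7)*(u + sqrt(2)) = u^4 + sqrt(2)*u^3 + 11*u^3 + 11*sqrt(2)*u^2 + 16*u^2 - 84*u + 16*sqrt(2)*u - 84*sqrt(2)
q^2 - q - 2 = (q - 2)*(q + 1)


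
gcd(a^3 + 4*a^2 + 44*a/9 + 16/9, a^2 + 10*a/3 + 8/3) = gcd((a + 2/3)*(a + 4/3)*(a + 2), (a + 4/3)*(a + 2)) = a^2 + 10*a/3 + 8/3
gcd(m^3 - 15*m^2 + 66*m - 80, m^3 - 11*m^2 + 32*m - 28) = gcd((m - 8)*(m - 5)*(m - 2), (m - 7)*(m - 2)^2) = m - 2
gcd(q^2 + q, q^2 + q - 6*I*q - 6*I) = q + 1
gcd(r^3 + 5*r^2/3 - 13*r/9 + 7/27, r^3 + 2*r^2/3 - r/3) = r - 1/3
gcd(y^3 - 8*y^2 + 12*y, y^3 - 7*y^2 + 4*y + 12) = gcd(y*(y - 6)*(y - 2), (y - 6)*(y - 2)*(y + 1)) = y^2 - 8*y + 12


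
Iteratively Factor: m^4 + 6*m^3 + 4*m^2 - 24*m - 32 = (m + 4)*(m^3 + 2*m^2 - 4*m - 8) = (m + 2)*(m + 4)*(m^2 - 4) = (m + 2)^2*(m + 4)*(m - 2)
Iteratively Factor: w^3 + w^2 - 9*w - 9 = (w - 3)*(w^2 + 4*w + 3) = (w - 3)*(w + 1)*(w + 3)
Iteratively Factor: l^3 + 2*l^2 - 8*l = (l + 4)*(l^2 - 2*l) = l*(l + 4)*(l - 2)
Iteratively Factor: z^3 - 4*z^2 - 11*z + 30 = (z + 3)*(z^2 - 7*z + 10) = (z - 5)*(z + 3)*(z - 2)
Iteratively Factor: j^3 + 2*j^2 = (j)*(j^2 + 2*j) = j*(j + 2)*(j)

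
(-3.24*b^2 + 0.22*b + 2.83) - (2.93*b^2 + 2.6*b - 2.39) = -6.17*b^2 - 2.38*b + 5.22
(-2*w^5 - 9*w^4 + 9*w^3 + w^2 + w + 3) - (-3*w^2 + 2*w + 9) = -2*w^5 - 9*w^4 + 9*w^3 + 4*w^2 - w - 6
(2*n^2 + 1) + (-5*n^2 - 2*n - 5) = -3*n^2 - 2*n - 4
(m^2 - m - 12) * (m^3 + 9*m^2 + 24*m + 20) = m^5 + 8*m^4 + 3*m^3 - 112*m^2 - 308*m - 240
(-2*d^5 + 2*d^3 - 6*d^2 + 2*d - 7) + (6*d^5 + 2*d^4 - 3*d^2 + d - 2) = 4*d^5 + 2*d^4 + 2*d^3 - 9*d^2 + 3*d - 9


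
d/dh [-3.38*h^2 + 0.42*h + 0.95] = 0.42 - 6.76*h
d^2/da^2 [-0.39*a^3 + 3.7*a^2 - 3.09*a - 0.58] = 7.4 - 2.34*a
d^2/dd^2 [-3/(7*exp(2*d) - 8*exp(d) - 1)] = 12*(2*(7*exp(d) - 4)^2*exp(d) + (7*exp(d) - 2)*(-7*exp(2*d) + 8*exp(d) + 1))*exp(d)/(-7*exp(2*d) + 8*exp(d) + 1)^3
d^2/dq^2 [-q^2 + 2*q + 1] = -2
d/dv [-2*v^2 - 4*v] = -4*v - 4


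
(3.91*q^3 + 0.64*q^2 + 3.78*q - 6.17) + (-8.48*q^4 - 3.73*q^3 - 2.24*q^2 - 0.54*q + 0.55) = -8.48*q^4 + 0.18*q^3 - 1.6*q^2 + 3.24*q - 5.62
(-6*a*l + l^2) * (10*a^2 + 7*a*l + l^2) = -60*a^3*l - 32*a^2*l^2 + a*l^3 + l^4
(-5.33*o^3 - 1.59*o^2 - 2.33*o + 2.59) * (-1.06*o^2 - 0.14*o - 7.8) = 5.6498*o^5 + 2.4316*o^4 + 44.2664*o^3 + 9.9828*o^2 + 17.8114*o - 20.202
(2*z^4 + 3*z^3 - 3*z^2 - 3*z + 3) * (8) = 16*z^4 + 24*z^3 - 24*z^2 - 24*z + 24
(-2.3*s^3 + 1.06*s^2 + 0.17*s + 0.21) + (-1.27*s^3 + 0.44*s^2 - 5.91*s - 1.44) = -3.57*s^3 + 1.5*s^2 - 5.74*s - 1.23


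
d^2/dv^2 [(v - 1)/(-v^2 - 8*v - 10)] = 2*(-4*(v - 1)*(v + 4)^2 + (3*v + 7)*(v^2 + 8*v + 10))/(v^2 + 8*v + 10)^3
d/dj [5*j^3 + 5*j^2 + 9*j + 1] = 15*j^2 + 10*j + 9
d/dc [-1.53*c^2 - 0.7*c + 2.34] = -3.06*c - 0.7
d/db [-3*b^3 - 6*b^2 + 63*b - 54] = -9*b^2 - 12*b + 63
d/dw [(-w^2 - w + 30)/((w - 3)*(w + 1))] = 3*(w^2 - 18*w + 21)/(w^4 - 4*w^3 - 2*w^2 + 12*w + 9)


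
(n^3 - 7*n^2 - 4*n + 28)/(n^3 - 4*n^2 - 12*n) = (n^2 - 9*n + 14)/(n*(n - 6))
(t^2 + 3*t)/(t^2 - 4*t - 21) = t/(t - 7)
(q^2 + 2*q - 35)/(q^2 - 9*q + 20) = (q + 7)/(q - 4)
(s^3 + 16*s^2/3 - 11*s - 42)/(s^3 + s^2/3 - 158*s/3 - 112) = (s - 3)/(s - 8)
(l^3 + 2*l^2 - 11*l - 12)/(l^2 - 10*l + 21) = (l^2 + 5*l + 4)/(l - 7)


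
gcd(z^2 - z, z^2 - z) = z^2 - z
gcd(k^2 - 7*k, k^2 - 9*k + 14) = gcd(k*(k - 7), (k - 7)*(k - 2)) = k - 7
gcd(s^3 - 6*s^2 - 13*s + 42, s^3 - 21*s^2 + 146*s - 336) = s - 7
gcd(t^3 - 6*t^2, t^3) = t^2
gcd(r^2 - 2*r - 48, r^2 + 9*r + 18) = r + 6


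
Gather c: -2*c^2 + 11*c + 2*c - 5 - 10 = -2*c^2 + 13*c - 15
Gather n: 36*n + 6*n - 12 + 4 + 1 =42*n - 7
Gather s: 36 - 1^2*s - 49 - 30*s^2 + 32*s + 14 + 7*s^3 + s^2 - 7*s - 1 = 7*s^3 - 29*s^2 + 24*s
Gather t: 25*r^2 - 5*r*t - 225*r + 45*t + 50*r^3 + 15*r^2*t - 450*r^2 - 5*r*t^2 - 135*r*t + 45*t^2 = 50*r^3 - 425*r^2 - 225*r + t^2*(45 - 5*r) + t*(15*r^2 - 140*r + 45)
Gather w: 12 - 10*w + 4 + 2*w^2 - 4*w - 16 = 2*w^2 - 14*w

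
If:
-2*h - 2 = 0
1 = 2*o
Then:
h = -1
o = 1/2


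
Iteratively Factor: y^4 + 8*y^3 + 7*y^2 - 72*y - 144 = (y - 3)*(y^3 + 11*y^2 + 40*y + 48) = (y - 3)*(y + 3)*(y^2 + 8*y + 16) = (y - 3)*(y + 3)*(y + 4)*(y + 4)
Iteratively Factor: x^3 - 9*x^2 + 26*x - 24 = (x - 2)*(x^2 - 7*x + 12) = (x - 4)*(x - 2)*(x - 3)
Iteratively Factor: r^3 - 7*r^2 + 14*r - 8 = (r - 4)*(r^2 - 3*r + 2) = (r - 4)*(r - 1)*(r - 2)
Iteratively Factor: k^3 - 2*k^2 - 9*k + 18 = (k - 2)*(k^2 - 9) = (k - 2)*(k + 3)*(k - 3)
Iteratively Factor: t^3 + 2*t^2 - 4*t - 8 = (t + 2)*(t^2 - 4) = (t + 2)^2*(t - 2)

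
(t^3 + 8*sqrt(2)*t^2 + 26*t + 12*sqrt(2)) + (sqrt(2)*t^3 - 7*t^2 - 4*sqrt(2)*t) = t^3 + sqrt(2)*t^3 - 7*t^2 + 8*sqrt(2)*t^2 - 4*sqrt(2)*t + 26*t + 12*sqrt(2)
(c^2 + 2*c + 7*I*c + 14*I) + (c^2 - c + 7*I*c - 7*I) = 2*c^2 + c + 14*I*c + 7*I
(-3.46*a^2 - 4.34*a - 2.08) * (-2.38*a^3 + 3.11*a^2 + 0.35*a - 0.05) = 8.2348*a^5 - 0.431400000000002*a^4 - 9.758*a^3 - 7.8148*a^2 - 0.511*a + 0.104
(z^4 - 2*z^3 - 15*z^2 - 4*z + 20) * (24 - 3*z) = -3*z^5 + 30*z^4 - 3*z^3 - 348*z^2 - 156*z + 480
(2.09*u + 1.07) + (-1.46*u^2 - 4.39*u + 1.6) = -1.46*u^2 - 2.3*u + 2.67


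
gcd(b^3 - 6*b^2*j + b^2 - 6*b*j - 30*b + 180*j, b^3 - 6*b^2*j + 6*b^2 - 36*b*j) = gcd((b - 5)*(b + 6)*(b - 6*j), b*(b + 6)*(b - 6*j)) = b^2 - 6*b*j + 6*b - 36*j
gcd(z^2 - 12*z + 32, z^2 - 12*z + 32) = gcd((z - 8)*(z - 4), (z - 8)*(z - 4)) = z^2 - 12*z + 32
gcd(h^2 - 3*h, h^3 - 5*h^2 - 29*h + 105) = h - 3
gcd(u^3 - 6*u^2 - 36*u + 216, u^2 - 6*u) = u - 6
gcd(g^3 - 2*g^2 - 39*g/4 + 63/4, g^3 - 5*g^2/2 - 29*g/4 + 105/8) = g^2 - 5*g + 21/4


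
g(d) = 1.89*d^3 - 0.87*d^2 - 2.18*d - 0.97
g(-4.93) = -237.83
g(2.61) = 21.02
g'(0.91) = 0.93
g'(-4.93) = 144.21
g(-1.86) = -12.09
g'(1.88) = 14.59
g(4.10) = 105.73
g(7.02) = 594.69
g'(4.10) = 86.00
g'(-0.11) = -1.92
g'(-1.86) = 20.67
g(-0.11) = -0.74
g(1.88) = 4.42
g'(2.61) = 31.90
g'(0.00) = -2.18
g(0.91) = -2.25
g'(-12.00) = 835.18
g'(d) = 5.67*d^2 - 1.74*d - 2.18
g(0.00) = -0.97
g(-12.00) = -3366.01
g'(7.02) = 265.03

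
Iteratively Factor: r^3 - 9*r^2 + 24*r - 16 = (r - 4)*(r^2 - 5*r + 4) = (r - 4)^2*(r - 1)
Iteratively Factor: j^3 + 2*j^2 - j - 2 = (j + 1)*(j^2 + j - 2) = (j + 1)*(j + 2)*(j - 1)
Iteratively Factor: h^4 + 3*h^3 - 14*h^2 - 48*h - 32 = (h - 4)*(h^3 + 7*h^2 + 14*h + 8) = (h - 4)*(h + 1)*(h^2 + 6*h + 8) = (h - 4)*(h + 1)*(h + 4)*(h + 2)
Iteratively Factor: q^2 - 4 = (q - 2)*(q + 2)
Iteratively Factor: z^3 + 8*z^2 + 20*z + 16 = (z + 2)*(z^2 + 6*z + 8) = (z + 2)^2*(z + 4)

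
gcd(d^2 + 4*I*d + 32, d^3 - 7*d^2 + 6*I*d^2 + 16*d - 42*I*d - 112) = d + 8*I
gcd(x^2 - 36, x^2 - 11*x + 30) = x - 6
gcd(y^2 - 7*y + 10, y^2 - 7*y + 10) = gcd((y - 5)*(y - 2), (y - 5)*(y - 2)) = y^2 - 7*y + 10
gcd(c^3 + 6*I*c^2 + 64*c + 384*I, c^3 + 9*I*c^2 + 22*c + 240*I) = c^2 + 14*I*c - 48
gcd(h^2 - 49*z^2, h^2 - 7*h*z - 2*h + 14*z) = -h + 7*z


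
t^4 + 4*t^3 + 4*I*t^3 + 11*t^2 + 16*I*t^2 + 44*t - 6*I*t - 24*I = (t + 4)*(t - I)^2*(t + 6*I)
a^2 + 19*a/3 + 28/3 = (a + 7/3)*(a + 4)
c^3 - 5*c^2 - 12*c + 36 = (c - 6)*(c - 2)*(c + 3)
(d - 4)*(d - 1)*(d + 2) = d^3 - 3*d^2 - 6*d + 8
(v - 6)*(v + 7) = v^2 + v - 42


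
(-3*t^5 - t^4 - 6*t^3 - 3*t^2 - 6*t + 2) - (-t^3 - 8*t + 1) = -3*t^5 - t^4 - 5*t^3 - 3*t^2 + 2*t + 1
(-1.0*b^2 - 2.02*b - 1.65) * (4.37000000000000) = -4.37*b^2 - 8.8274*b - 7.2105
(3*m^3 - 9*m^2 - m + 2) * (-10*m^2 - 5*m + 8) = -30*m^5 + 75*m^4 + 79*m^3 - 87*m^2 - 18*m + 16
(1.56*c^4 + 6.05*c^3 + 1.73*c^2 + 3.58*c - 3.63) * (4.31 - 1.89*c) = -2.9484*c^5 - 4.7109*c^4 + 22.8058*c^3 + 0.690099999999999*c^2 + 22.2905*c - 15.6453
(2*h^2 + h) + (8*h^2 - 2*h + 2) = 10*h^2 - h + 2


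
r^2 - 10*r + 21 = (r - 7)*(r - 3)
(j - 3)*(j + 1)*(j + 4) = j^3 + 2*j^2 - 11*j - 12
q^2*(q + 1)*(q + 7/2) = q^4 + 9*q^3/2 + 7*q^2/2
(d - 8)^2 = d^2 - 16*d + 64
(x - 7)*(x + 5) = x^2 - 2*x - 35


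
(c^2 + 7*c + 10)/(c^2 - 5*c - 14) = (c + 5)/(c - 7)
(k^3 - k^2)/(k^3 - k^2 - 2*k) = k*(1 - k)/(-k^2 + k + 2)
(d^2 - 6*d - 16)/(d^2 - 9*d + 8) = (d + 2)/(d - 1)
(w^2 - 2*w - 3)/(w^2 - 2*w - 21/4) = 4*(-w^2 + 2*w + 3)/(-4*w^2 + 8*w + 21)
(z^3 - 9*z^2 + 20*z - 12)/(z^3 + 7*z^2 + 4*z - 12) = (z^2 - 8*z + 12)/(z^2 + 8*z + 12)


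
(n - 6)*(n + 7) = n^2 + n - 42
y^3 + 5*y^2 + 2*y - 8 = (y - 1)*(y + 2)*(y + 4)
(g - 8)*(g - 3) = g^2 - 11*g + 24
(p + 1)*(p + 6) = p^2 + 7*p + 6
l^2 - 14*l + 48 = (l - 8)*(l - 6)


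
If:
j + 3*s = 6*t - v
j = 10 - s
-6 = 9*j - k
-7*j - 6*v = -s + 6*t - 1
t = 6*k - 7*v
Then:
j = -2119/2540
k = -3831/2540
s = 27519/2540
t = 628/127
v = -2539/1270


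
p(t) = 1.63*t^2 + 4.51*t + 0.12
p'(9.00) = 33.85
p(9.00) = 172.74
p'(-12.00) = -34.61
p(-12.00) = 180.72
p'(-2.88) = -4.88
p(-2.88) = 0.65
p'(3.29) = 15.24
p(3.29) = 32.60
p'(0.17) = 5.06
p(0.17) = 0.93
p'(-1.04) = 1.12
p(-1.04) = -2.81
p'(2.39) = 12.30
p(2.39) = 20.21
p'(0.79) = 7.09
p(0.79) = 4.70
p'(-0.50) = 2.88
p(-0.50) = -1.73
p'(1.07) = 8.00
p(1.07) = 6.81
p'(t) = 3.26*t + 4.51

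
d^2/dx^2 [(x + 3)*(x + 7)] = 2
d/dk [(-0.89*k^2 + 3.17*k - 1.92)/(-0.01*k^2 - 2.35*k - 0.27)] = (2.1232*k^2 + 0.4422*k - 5.3679)/(0.0001*k^4 + 0.047*k^3 + 5.5279*k^2 + 1.269*k + 0.0729)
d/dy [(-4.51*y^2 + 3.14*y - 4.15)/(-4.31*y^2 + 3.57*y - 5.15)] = (-2.5673*y^2 + 10.68*y - 1.3555)/(18.5761*y^4 - 30.7734*y^3 + 57.1379*y^2 - 36.771*y + 26.5225)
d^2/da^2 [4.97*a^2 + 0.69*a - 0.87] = 9.94000000000000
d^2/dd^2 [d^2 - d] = 2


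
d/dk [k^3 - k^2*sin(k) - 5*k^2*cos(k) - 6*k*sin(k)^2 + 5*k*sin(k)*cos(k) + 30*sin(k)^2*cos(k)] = 5*k^2*sin(k) - k^2*cos(k) + 3*k^2 - 2*k*sin(k) - 6*k*sin(2*k) - 10*k*cos(k) + 5*k*cos(2*k) - 15*sin(k)/2 + 5*sin(2*k)/2 + 45*sin(3*k)/2 + 3*cos(2*k) - 3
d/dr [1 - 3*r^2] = -6*r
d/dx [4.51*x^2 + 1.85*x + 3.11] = 9.02*x + 1.85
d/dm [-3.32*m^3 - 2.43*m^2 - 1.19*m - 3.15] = -9.96*m^2 - 4.86*m - 1.19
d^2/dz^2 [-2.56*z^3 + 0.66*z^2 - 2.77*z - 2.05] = 1.32 - 15.36*z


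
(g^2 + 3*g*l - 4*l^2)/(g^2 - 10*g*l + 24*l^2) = (g^2 + 3*g*l - 4*l^2)/(g^2 - 10*g*l + 24*l^2)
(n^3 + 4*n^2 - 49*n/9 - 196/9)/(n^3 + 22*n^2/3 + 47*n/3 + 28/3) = (n - 7/3)/(n + 1)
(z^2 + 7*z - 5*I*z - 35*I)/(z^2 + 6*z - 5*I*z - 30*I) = (z + 7)/(z + 6)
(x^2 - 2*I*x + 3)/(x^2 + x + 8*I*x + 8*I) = (x^2 - 2*I*x + 3)/(x^2 + x + 8*I*x + 8*I)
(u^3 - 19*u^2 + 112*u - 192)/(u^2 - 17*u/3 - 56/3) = 3*(u^2 - 11*u + 24)/(3*u + 7)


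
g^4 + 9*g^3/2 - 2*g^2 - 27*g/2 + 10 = (g - 1)^2*(g + 5/2)*(g + 4)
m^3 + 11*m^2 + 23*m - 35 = (m - 1)*(m + 5)*(m + 7)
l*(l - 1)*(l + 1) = l^3 - l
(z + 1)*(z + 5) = z^2 + 6*z + 5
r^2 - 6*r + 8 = (r - 4)*(r - 2)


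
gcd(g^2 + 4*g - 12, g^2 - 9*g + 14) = g - 2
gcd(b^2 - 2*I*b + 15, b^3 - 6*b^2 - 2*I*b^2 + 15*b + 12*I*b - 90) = b^2 - 2*I*b + 15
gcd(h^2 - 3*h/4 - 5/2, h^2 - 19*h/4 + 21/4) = 1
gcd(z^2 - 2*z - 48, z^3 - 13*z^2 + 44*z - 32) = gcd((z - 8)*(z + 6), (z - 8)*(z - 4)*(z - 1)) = z - 8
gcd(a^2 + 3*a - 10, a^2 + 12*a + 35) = a + 5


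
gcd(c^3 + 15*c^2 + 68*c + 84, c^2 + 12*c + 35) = c + 7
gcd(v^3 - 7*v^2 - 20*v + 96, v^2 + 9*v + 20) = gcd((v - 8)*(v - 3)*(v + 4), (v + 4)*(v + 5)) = v + 4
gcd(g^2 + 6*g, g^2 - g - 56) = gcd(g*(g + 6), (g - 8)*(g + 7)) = 1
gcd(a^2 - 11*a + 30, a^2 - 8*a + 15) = a - 5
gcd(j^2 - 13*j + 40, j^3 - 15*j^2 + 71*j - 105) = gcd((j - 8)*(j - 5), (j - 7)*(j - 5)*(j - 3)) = j - 5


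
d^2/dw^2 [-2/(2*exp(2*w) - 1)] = (-32*exp(2*w) - 16)*exp(2*w)/(2*exp(2*w) - 1)^3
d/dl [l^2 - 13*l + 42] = 2*l - 13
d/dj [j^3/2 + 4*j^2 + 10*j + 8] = 3*j^2/2 + 8*j + 10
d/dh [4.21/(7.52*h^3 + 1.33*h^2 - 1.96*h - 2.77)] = (-94.9776*h^2 - 11.1986*h + 8.2516)/(7.52*h^3 + 1.33*h^2 - 1.96*h - 2.77)^2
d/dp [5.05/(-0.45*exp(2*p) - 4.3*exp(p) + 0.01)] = (4.545*exp(p) + 21.715)*exp(p)/(0.45*exp(2*p) + 4.3*exp(p) - 0.01)^2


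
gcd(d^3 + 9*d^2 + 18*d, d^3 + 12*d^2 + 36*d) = d^2 + 6*d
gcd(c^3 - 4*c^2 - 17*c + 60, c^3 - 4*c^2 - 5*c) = c - 5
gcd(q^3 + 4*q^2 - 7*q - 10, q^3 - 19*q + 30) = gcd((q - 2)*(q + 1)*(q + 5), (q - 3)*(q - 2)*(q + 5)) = q^2 + 3*q - 10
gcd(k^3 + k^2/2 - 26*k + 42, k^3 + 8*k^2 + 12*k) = k + 6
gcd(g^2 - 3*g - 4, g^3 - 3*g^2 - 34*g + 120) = g - 4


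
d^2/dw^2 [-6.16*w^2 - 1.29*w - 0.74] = -12.3200000000000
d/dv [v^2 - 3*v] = 2*v - 3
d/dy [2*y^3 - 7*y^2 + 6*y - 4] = 6*y^2 - 14*y + 6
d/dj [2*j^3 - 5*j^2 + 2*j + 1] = 6*j^2 - 10*j + 2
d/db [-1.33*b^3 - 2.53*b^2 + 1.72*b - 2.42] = -3.99*b^2 - 5.06*b + 1.72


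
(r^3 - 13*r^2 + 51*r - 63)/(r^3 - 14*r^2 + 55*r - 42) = (r^2 - 6*r + 9)/(r^2 - 7*r + 6)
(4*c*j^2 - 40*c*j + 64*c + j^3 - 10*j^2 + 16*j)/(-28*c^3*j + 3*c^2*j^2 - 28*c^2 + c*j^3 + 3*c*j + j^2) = (4*c*j^2 - 40*c*j + 64*c + j^3 - 10*j^2 + 16*j)/(-28*c^3*j + 3*c^2*j^2 - 28*c^2 + c*j^3 + 3*c*j + j^2)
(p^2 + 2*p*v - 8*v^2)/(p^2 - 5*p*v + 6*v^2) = (p + 4*v)/(p - 3*v)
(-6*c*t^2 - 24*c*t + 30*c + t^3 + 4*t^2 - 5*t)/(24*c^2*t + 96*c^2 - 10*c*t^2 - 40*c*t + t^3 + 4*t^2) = (t^2 + 4*t - 5)/(-4*c*t - 16*c + t^2 + 4*t)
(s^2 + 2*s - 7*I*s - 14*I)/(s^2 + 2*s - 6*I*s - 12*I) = (s - 7*I)/(s - 6*I)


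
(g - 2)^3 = g^3 - 6*g^2 + 12*g - 8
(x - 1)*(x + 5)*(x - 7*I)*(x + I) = x^4 + 4*x^3 - 6*I*x^3 + 2*x^2 - 24*I*x^2 + 28*x + 30*I*x - 35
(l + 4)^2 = l^2 + 8*l + 16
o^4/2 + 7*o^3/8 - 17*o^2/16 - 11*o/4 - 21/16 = (o/2 + 1/2)*(o - 7/4)*(o + 1)*(o + 3/2)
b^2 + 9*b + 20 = (b + 4)*(b + 5)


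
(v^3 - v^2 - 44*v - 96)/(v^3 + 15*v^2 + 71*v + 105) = (v^2 - 4*v - 32)/(v^2 + 12*v + 35)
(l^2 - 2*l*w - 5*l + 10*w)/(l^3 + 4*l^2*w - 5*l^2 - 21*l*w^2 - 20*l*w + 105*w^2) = (-l + 2*w)/(-l^2 - 4*l*w + 21*w^2)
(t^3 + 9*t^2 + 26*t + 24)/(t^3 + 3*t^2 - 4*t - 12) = (t + 4)/(t - 2)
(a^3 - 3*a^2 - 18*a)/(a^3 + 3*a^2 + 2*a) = (a^2 - 3*a - 18)/(a^2 + 3*a + 2)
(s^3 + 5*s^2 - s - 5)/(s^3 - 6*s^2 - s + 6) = (s + 5)/(s - 6)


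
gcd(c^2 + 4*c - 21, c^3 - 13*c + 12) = c - 3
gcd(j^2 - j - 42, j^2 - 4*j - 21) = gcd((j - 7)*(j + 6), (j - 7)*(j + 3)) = j - 7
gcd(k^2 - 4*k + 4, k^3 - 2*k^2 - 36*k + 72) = k - 2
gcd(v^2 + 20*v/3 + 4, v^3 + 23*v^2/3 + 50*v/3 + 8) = v + 2/3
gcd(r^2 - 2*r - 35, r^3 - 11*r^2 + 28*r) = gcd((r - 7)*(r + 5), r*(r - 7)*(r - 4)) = r - 7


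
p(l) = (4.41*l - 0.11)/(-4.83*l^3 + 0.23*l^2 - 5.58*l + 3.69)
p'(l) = (4.41*l - 0.11)*(14.49*l^2 - 0.46*l + 5.58)/(-4.83*l^3 + 0.23*l^2 - 5.58*l + 3.69)^2 + 4.41/(-4.83*l^3 + 0.23*l^2 - 5.58*l + 3.69) = (42.6006*l^3 - 2.6082*l^2 + 0.0505999999999993*l + 15.6591)/(23.3289*l^6 - 2.2218*l^5 + 53.9557*l^4 - 38.2122*l^3 + 32.8338*l^2 - 41.1804*l + 13.6161)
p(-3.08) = -0.08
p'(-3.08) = -0.05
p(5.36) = -0.03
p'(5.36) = 0.01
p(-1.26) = -0.27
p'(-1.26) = -0.17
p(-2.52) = -0.12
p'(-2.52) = -0.07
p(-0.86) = -0.33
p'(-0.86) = -0.10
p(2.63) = -0.12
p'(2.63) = 0.08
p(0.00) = -0.03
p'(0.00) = 1.15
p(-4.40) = -0.04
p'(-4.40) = -0.02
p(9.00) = -0.01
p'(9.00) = 0.00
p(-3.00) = -0.09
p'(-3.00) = -0.05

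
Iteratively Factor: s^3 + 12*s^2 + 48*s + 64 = (s + 4)*(s^2 + 8*s + 16) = (s + 4)^2*(s + 4)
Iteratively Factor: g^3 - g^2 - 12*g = (g + 3)*(g^2 - 4*g) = (g - 4)*(g + 3)*(g)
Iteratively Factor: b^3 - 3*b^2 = (b)*(b^2 - 3*b) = b*(b - 3)*(b)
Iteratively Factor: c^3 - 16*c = (c + 4)*(c^2 - 4*c) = c*(c + 4)*(c - 4)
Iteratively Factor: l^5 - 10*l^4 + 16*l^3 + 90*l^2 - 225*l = (l + 3)*(l^4 - 13*l^3 + 55*l^2 - 75*l) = (l - 3)*(l + 3)*(l^3 - 10*l^2 + 25*l) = (l - 5)*(l - 3)*(l + 3)*(l^2 - 5*l) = (l - 5)^2*(l - 3)*(l + 3)*(l)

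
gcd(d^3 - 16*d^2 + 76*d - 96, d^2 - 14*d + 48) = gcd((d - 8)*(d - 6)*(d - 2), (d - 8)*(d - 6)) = d^2 - 14*d + 48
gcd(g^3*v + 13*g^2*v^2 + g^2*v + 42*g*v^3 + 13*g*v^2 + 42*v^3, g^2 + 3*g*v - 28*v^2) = g + 7*v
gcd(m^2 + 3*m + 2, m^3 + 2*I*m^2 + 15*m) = 1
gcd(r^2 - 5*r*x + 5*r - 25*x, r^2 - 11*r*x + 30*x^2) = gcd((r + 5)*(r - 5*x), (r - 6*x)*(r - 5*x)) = -r + 5*x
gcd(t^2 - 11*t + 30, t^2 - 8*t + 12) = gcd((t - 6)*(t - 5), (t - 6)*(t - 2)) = t - 6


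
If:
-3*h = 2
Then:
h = -2/3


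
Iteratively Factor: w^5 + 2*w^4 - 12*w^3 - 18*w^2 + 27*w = (w - 1)*(w^4 + 3*w^3 - 9*w^2 - 27*w) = (w - 1)*(w + 3)*(w^3 - 9*w) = (w - 1)*(w + 3)^2*(w^2 - 3*w) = (w - 3)*(w - 1)*(w + 3)^2*(w)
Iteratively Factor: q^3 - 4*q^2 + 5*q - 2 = (q - 1)*(q^2 - 3*q + 2) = (q - 1)^2*(q - 2)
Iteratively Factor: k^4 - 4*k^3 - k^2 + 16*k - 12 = (k - 3)*(k^3 - k^2 - 4*k + 4) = (k - 3)*(k - 2)*(k^2 + k - 2) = (k - 3)*(k - 2)*(k - 1)*(k + 2)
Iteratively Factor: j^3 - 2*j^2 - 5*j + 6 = (j - 3)*(j^2 + j - 2) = (j - 3)*(j + 2)*(j - 1)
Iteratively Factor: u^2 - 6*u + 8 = (u - 2)*(u - 4)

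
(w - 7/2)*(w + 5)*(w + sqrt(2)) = w^3 + sqrt(2)*w^2 + 3*w^2/2 - 35*w/2 + 3*sqrt(2)*w/2 - 35*sqrt(2)/2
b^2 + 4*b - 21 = (b - 3)*(b + 7)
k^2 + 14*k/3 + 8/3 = (k + 2/3)*(k + 4)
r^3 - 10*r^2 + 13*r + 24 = (r - 8)*(r - 3)*(r + 1)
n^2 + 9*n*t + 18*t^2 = (n + 3*t)*(n + 6*t)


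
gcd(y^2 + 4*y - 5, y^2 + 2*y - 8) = 1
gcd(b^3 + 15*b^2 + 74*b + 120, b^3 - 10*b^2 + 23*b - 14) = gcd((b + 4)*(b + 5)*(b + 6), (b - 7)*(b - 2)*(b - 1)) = 1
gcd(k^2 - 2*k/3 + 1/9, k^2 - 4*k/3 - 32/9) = 1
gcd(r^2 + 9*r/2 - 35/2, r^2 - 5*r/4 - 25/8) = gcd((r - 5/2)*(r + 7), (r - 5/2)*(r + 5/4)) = r - 5/2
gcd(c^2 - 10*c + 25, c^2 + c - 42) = 1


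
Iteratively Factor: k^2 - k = (k)*(k - 1)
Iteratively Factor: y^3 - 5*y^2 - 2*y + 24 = (y + 2)*(y^2 - 7*y + 12) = (y - 3)*(y + 2)*(y - 4)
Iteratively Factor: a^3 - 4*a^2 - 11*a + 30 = (a - 2)*(a^2 - 2*a - 15) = (a - 2)*(a + 3)*(a - 5)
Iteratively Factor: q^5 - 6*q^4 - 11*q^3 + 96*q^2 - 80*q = (q + 4)*(q^4 - 10*q^3 + 29*q^2 - 20*q) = (q - 5)*(q + 4)*(q^3 - 5*q^2 + 4*q) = (q - 5)*(q - 1)*(q + 4)*(q^2 - 4*q) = q*(q - 5)*(q - 1)*(q + 4)*(q - 4)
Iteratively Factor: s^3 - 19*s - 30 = (s - 5)*(s^2 + 5*s + 6) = (s - 5)*(s + 2)*(s + 3)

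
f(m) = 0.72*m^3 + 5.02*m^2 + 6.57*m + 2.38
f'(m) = 2.16*m^2 + 10.04*m + 6.57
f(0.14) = 3.40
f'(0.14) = 8.02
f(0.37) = 5.53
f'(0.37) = 10.58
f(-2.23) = 4.71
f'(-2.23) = -5.08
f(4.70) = 218.90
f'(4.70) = 101.47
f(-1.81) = 2.66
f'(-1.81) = -4.53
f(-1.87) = 2.94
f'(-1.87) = -4.65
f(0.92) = 13.23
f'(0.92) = 17.64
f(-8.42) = -126.84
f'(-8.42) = 75.17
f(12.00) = 2048.26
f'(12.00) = 438.09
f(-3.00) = 8.41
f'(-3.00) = -4.11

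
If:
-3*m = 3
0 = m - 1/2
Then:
No Solution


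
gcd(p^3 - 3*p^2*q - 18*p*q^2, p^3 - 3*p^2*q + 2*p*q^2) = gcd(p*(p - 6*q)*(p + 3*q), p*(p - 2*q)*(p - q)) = p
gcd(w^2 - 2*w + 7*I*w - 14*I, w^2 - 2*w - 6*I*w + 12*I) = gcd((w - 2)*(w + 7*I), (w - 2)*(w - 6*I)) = w - 2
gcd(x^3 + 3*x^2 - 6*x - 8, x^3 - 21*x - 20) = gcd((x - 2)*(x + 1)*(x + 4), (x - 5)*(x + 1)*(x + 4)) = x^2 + 5*x + 4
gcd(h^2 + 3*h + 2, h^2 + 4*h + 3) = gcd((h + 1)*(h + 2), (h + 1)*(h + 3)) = h + 1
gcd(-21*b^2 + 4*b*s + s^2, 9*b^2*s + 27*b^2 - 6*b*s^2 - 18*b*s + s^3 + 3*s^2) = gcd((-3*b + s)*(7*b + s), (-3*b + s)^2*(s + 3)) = -3*b + s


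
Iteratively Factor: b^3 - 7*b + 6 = (b + 3)*(b^2 - 3*b + 2) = (b - 2)*(b + 3)*(b - 1)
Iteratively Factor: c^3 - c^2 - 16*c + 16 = (c - 1)*(c^2 - 16) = (c - 1)*(c + 4)*(c - 4)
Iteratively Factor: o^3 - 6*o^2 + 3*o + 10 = (o + 1)*(o^2 - 7*o + 10) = (o - 2)*(o + 1)*(o - 5)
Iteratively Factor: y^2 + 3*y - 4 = (y - 1)*(y + 4)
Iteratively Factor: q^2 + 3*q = (q + 3)*(q)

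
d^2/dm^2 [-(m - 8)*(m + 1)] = -2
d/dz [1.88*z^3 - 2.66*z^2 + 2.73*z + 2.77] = 5.64*z^2 - 5.32*z + 2.73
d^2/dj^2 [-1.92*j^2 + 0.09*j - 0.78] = -3.84000000000000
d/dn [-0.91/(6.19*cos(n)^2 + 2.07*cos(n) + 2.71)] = -(11.2658*cos(n) + 1.8837)*sin(n)/(6.19*cos(n)^2 + 2.07*cos(n) + 2.71)^2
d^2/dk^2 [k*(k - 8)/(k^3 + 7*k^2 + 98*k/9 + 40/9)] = 18*(81*k^6 - 1944*k^5 - 16254*k^4 - 33390*k^3 + 9720*k^2 + 60480*k + 32960)/(729*k^9 + 15309*k^8 + 130977*k^7 + 593163*k^6 + 1562274*k^5 + 2503116*k^4 + 2466152*k^3 + 1454880*k^2 + 470400*k + 64000)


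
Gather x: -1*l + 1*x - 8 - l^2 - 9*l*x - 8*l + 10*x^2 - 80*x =-l^2 - 9*l + 10*x^2 + x*(-9*l - 79) - 8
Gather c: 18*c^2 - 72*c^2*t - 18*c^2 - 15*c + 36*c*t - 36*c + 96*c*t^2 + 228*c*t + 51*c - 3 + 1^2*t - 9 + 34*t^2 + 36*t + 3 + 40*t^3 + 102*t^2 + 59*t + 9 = -72*c^2*t + c*(96*t^2 + 264*t) + 40*t^3 + 136*t^2 + 96*t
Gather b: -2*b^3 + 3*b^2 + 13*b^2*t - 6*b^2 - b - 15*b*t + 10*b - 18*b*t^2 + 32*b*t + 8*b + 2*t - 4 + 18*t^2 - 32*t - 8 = -2*b^3 + b^2*(13*t - 3) + b*(-18*t^2 + 17*t + 17) + 18*t^2 - 30*t - 12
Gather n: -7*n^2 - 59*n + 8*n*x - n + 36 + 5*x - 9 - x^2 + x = -7*n^2 + n*(8*x - 60) - x^2 + 6*x + 27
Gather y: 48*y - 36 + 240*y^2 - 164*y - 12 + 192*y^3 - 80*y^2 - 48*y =192*y^3 + 160*y^2 - 164*y - 48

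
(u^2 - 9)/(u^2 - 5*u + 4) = (u^2 - 9)/(u^2 - 5*u + 4)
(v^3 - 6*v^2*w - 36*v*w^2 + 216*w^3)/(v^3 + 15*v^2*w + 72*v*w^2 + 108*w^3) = (v^2 - 12*v*w + 36*w^2)/(v^2 + 9*v*w + 18*w^2)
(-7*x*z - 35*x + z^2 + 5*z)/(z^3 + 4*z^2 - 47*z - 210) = (-7*x + z)/(z^2 - z - 42)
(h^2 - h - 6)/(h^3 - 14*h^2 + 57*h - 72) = (h + 2)/(h^2 - 11*h + 24)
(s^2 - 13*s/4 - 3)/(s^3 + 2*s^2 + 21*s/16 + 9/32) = 8*(s - 4)/(8*s^2 + 10*s + 3)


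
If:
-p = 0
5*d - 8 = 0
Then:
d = 8/5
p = 0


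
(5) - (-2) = 7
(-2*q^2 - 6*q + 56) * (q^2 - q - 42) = -2*q^4 - 4*q^3 + 146*q^2 + 196*q - 2352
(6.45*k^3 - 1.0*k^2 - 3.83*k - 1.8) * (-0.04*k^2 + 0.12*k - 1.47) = -0.258*k^5 + 0.814*k^4 - 9.4483*k^3 + 1.0824*k^2 + 5.4141*k + 2.646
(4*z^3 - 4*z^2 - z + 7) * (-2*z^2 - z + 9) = -8*z^5 + 4*z^4 + 42*z^3 - 49*z^2 - 16*z + 63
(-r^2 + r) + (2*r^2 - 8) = r^2 + r - 8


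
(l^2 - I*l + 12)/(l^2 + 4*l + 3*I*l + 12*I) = (l - 4*I)/(l + 4)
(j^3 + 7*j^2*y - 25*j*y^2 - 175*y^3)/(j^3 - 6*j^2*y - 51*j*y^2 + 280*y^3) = (-j - 5*y)/(-j + 8*y)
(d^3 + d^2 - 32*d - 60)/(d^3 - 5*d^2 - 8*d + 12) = (d + 5)/(d - 1)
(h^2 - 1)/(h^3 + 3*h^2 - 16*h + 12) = (h + 1)/(h^2 + 4*h - 12)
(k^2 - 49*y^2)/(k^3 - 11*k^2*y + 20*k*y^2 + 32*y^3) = (k^2 - 49*y^2)/(k^3 - 11*k^2*y + 20*k*y^2 + 32*y^3)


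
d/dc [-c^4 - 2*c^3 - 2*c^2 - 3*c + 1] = -4*c^3 - 6*c^2 - 4*c - 3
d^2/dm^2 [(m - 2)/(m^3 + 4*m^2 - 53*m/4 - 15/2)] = 32*(12*m^5 - 139*m^3 + 114*m^2 + 1452*m - 2042)/(64*m^9 + 768*m^8 + 528*m^7 - 17696*m^6 - 18516*m^5 + 149952*m^4 + 14563*m^3 - 209610*m^2 - 143100*m - 27000)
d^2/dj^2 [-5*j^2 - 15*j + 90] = -10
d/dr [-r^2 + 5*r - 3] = 5 - 2*r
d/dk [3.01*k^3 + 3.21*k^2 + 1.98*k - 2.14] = 9.03*k^2 + 6.42*k + 1.98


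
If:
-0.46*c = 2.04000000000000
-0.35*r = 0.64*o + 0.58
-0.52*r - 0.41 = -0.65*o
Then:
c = -4.43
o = -0.28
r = -1.14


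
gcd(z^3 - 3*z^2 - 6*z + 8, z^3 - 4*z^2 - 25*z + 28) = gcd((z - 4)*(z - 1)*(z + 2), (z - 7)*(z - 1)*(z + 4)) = z - 1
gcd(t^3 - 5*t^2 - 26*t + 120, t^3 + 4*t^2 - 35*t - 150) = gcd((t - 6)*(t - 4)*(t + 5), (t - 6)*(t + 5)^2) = t^2 - t - 30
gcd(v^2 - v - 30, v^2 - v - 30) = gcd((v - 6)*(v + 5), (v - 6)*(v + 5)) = v^2 - v - 30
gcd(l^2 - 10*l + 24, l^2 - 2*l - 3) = 1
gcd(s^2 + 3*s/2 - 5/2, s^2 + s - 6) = 1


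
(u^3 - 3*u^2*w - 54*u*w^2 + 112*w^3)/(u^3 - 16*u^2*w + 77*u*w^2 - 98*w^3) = (u^2 - u*w - 56*w^2)/(u^2 - 14*u*w + 49*w^2)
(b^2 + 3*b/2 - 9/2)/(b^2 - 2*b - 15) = (b - 3/2)/(b - 5)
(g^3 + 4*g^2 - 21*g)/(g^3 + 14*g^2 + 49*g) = (g - 3)/(g + 7)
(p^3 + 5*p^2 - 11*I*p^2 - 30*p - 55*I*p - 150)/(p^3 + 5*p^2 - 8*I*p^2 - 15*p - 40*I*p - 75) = (p - 6*I)/(p - 3*I)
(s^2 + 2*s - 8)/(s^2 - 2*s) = (s + 4)/s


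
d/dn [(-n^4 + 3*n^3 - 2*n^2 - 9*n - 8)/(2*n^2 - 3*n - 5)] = (-4*n^5 + 15*n^4 + 2*n^3 - 21*n^2 + 52*n + 21)/(4*n^4 - 12*n^3 - 11*n^2 + 30*n + 25)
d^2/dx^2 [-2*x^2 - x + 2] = -4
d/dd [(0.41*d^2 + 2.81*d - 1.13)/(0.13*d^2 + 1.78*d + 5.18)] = (0.3645*d^2 + 4.5414*d + 16.5672)/(0.0169*d^4 + 0.4628*d^3 + 4.5152*d^2 + 18.4408*d + 26.8324)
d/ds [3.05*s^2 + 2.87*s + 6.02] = 6.1*s + 2.87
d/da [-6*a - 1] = -6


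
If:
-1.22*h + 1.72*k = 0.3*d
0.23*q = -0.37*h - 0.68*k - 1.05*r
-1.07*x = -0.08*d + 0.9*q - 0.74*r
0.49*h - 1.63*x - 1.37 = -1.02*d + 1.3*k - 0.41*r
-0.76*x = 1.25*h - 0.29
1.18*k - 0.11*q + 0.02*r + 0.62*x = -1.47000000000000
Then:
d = -4.16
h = 2.79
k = 1.25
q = 2.67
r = -2.38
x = -4.20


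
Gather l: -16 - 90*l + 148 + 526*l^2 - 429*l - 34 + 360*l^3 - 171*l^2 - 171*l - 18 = 360*l^3 + 355*l^2 - 690*l + 80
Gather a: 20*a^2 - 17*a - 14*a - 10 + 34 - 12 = 20*a^2 - 31*a + 12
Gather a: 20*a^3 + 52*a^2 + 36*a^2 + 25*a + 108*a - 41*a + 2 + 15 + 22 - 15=20*a^3 + 88*a^2 + 92*a + 24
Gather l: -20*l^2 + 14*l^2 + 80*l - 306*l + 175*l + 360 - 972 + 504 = -6*l^2 - 51*l - 108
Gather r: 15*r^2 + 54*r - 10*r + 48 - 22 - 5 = 15*r^2 + 44*r + 21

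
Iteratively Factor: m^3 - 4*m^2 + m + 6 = (m - 3)*(m^2 - m - 2) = (m - 3)*(m - 2)*(m + 1)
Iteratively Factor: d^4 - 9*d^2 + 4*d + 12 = (d - 2)*(d^3 + 2*d^2 - 5*d - 6) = (d - 2)^2*(d^2 + 4*d + 3) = (d - 2)^2*(d + 3)*(d + 1)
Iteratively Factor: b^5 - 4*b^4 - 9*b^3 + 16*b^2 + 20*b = (b + 1)*(b^4 - 5*b^3 - 4*b^2 + 20*b) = (b - 2)*(b + 1)*(b^3 - 3*b^2 - 10*b) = (b - 5)*(b - 2)*(b + 1)*(b^2 + 2*b) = (b - 5)*(b - 2)*(b + 1)*(b + 2)*(b)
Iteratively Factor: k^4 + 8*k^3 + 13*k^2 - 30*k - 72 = (k - 2)*(k^3 + 10*k^2 + 33*k + 36) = (k - 2)*(k + 3)*(k^2 + 7*k + 12) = (k - 2)*(k + 3)*(k + 4)*(k + 3)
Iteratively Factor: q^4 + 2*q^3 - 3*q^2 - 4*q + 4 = (q - 1)*(q^3 + 3*q^2 - 4) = (q - 1)^2*(q^2 + 4*q + 4) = (q - 1)^2*(q + 2)*(q + 2)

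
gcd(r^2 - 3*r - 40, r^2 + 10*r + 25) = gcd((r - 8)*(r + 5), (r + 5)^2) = r + 5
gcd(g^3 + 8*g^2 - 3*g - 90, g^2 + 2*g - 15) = g^2 + 2*g - 15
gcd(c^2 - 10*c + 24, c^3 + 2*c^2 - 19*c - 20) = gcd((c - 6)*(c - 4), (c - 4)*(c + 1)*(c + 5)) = c - 4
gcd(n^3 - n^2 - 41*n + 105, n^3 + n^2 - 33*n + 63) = n^2 + 4*n - 21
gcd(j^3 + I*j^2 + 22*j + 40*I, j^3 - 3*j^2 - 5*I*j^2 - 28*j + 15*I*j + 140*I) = j - 5*I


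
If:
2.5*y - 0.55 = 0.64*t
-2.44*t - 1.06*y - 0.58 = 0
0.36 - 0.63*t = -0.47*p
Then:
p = -1.17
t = -0.30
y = 0.14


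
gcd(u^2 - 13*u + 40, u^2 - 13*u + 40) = u^2 - 13*u + 40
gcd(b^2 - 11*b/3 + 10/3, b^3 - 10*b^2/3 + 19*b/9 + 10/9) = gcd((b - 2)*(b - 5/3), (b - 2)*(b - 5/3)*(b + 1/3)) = b^2 - 11*b/3 + 10/3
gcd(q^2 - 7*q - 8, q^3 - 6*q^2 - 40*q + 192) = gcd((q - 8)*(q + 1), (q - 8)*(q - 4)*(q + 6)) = q - 8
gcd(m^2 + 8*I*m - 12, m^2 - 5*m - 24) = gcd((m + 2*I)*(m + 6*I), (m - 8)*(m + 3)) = 1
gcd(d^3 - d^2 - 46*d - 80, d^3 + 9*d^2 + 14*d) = d + 2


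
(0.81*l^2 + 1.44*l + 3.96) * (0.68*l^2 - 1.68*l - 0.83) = 0.5508*l^4 - 0.3816*l^3 - 0.3987*l^2 - 7.848*l - 3.2868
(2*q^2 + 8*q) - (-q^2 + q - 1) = 3*q^2 + 7*q + 1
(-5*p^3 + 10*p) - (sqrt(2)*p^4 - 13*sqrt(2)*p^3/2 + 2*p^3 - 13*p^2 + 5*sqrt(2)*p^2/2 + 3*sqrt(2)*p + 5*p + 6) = -sqrt(2)*p^4 - 7*p^3 + 13*sqrt(2)*p^3/2 - 5*sqrt(2)*p^2/2 + 13*p^2 - 3*sqrt(2)*p + 5*p - 6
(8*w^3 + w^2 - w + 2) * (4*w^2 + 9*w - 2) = 32*w^5 + 76*w^4 - 11*w^3 - 3*w^2 + 20*w - 4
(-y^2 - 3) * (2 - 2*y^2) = 2*y^4 + 4*y^2 - 6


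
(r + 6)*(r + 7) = r^2 + 13*r + 42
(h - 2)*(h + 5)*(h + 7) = h^3 + 10*h^2 + 11*h - 70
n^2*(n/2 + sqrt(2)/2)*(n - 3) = n^4/2 - 3*n^3/2 + sqrt(2)*n^3/2 - 3*sqrt(2)*n^2/2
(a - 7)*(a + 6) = a^2 - a - 42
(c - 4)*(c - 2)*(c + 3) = c^3 - 3*c^2 - 10*c + 24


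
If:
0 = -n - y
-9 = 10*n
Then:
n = -9/10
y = 9/10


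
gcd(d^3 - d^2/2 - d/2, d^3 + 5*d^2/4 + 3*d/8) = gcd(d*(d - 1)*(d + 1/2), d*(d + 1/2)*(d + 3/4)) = d^2 + d/2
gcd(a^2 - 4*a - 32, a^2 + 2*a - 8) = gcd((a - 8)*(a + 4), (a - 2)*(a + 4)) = a + 4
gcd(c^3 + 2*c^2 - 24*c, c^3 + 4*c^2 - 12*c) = c^2 + 6*c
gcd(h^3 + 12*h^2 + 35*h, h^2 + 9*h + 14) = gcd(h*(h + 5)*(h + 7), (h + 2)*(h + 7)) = h + 7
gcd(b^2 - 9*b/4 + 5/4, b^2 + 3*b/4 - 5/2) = b - 5/4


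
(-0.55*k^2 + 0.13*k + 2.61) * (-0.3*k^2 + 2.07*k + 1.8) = 0.165*k^4 - 1.1775*k^3 - 1.5039*k^2 + 5.6367*k + 4.698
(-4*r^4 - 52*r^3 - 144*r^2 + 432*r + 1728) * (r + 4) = -4*r^5 - 68*r^4 - 352*r^3 - 144*r^2 + 3456*r + 6912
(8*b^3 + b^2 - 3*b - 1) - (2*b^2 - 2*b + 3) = 8*b^3 - b^2 - b - 4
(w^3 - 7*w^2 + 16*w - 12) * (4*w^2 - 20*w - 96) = 4*w^5 - 48*w^4 + 108*w^3 + 304*w^2 - 1296*w + 1152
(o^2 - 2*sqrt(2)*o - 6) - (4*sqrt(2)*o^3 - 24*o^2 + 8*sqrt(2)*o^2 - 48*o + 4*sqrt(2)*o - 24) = -4*sqrt(2)*o^3 - 8*sqrt(2)*o^2 + 25*o^2 - 6*sqrt(2)*o + 48*o + 18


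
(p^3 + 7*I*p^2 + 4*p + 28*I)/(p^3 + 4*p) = (p + 7*I)/p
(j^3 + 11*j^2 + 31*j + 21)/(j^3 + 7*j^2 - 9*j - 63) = (j + 1)/(j - 3)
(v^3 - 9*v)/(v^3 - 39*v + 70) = v*(v^2 - 9)/(v^3 - 39*v + 70)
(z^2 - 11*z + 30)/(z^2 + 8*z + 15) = (z^2 - 11*z + 30)/(z^2 + 8*z + 15)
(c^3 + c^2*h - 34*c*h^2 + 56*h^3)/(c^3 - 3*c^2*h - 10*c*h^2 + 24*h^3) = (c + 7*h)/(c + 3*h)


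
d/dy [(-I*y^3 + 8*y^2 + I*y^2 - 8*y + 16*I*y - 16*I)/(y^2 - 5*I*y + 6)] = (-I*y^4 - 10*y^3 + y^2*(13 - 74*I) + y*(96 + 44*I) + 32 + 96*I)/(y^4 - 10*I*y^3 - 13*y^2 - 60*I*y + 36)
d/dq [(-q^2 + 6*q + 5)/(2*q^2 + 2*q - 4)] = (-7*q^2 - 6*q - 17)/(2*(q^4 + 2*q^3 - 3*q^2 - 4*q + 4))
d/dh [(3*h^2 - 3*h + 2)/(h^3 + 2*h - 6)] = (-3*h^4 + 6*h^3 - 36*h + 14)/(h^6 + 4*h^4 - 12*h^3 + 4*h^2 - 24*h + 36)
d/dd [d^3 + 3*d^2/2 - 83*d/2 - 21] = 3*d^2 + 3*d - 83/2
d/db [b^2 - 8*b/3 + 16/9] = 2*b - 8/3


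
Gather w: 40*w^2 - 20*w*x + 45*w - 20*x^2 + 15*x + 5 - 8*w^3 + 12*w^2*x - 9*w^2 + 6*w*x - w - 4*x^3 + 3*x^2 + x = -8*w^3 + w^2*(12*x + 31) + w*(44 - 14*x) - 4*x^3 - 17*x^2 + 16*x + 5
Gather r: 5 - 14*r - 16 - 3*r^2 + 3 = -3*r^2 - 14*r - 8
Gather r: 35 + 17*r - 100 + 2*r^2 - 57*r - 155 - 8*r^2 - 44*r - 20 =-6*r^2 - 84*r - 240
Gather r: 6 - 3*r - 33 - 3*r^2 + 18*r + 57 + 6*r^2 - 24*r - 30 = 3*r^2 - 9*r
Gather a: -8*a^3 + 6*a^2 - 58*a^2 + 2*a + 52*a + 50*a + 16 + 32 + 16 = -8*a^3 - 52*a^2 + 104*a + 64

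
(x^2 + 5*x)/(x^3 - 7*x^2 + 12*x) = (x + 5)/(x^2 - 7*x + 12)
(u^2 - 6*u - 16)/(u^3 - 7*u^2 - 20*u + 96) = (u + 2)/(u^2 + u - 12)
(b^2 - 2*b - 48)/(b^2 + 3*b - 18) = (b - 8)/(b - 3)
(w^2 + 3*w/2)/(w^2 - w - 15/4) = 2*w/(2*w - 5)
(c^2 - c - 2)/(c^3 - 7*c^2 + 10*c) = (c + 1)/(c*(c - 5))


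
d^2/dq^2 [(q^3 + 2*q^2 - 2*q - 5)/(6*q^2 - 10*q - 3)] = 2*(166*q^3 - 342*q^2 + 819*q - 512)/(216*q^6 - 1080*q^5 + 1476*q^4 + 80*q^3 - 738*q^2 - 270*q - 27)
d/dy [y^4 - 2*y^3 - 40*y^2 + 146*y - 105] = 4*y^3 - 6*y^2 - 80*y + 146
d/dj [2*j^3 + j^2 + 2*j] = 6*j^2 + 2*j + 2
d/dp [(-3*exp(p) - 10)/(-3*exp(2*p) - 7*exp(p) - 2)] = (-(3*exp(p) + 10)*(6*exp(p) + 7) + 9*exp(2*p) + 21*exp(p) + 6)*exp(p)/(3*exp(2*p) + 7*exp(p) + 2)^2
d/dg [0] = 0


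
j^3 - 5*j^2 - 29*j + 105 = (j - 7)*(j - 3)*(j + 5)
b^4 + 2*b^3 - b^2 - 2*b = b*(b - 1)*(b + 1)*(b + 2)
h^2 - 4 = (h - 2)*(h + 2)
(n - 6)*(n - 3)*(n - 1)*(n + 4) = n^4 - 6*n^3 - 13*n^2 + 90*n - 72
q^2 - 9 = (q - 3)*(q + 3)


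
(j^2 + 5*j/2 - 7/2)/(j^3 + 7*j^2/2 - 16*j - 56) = (j - 1)/(j^2 - 16)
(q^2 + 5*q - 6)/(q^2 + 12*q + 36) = (q - 1)/(q + 6)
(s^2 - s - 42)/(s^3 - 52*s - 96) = (s - 7)/(s^2 - 6*s - 16)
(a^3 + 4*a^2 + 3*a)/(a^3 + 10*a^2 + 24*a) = (a^2 + 4*a + 3)/(a^2 + 10*a + 24)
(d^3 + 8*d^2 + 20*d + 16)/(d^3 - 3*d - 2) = (d^3 + 8*d^2 + 20*d + 16)/(d^3 - 3*d - 2)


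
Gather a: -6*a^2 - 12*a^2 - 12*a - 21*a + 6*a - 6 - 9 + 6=-18*a^2 - 27*a - 9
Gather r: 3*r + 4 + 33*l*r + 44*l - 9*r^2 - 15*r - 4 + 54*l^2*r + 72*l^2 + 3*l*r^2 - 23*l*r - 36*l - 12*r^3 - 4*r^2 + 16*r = 72*l^2 + 8*l - 12*r^3 + r^2*(3*l - 13) + r*(54*l^2 + 10*l + 4)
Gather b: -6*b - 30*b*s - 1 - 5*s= b*(-30*s - 6) - 5*s - 1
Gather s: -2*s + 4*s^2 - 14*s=4*s^2 - 16*s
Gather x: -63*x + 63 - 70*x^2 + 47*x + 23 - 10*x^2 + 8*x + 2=-80*x^2 - 8*x + 88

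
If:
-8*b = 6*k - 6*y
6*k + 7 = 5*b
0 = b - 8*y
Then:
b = 4/7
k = -29/42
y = 1/14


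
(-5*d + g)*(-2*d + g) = 10*d^2 - 7*d*g + g^2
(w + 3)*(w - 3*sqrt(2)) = w^2 - 3*sqrt(2)*w + 3*w - 9*sqrt(2)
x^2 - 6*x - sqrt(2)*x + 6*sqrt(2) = (x - 6)*(x - sqrt(2))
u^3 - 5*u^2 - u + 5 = (u - 5)*(u - 1)*(u + 1)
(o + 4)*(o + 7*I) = o^2 + 4*o + 7*I*o + 28*I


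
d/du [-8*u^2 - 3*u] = -16*u - 3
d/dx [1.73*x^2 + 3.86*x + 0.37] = 3.46*x + 3.86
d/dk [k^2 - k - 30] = 2*k - 1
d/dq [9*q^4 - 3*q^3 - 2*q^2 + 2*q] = 36*q^3 - 9*q^2 - 4*q + 2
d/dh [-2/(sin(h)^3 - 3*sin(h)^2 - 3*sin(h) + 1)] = 6*(sin(h)^2 - 2*sin(h) - 1)*cos(h)/(sin(h)^3 - 3*sin(h)^2 - 3*sin(h) + 1)^2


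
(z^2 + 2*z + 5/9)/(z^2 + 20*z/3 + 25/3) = (z + 1/3)/(z + 5)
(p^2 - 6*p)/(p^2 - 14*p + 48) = p/(p - 8)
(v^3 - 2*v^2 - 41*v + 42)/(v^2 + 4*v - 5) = (v^2 - v - 42)/(v + 5)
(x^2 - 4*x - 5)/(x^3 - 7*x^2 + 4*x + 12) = (x - 5)/(x^2 - 8*x + 12)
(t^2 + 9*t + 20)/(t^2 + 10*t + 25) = (t + 4)/(t + 5)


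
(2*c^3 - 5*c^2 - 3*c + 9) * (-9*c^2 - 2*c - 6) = -18*c^5 + 41*c^4 + 25*c^3 - 45*c^2 - 54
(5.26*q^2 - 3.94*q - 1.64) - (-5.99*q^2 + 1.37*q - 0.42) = 11.25*q^2 - 5.31*q - 1.22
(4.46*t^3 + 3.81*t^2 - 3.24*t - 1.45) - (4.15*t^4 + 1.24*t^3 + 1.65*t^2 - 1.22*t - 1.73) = -4.15*t^4 + 3.22*t^3 + 2.16*t^2 - 2.02*t + 0.28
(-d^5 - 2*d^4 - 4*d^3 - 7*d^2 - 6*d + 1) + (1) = -d^5 - 2*d^4 - 4*d^3 - 7*d^2 - 6*d + 2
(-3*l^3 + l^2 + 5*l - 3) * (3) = -9*l^3 + 3*l^2 + 15*l - 9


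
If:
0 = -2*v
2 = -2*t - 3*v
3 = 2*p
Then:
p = 3/2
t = -1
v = 0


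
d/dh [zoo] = 0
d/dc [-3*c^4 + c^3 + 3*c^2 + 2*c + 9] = -12*c^3 + 3*c^2 + 6*c + 2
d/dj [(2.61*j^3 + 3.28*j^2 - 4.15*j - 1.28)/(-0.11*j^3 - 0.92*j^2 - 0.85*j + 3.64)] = (-1.11022302462516e-16*j^5 - 2.0404*j^4 - 5.35*j^3 + 21.4728*j^2 + 21.5232*j - 16.194)/(0.0121*j^6 + 0.2024*j^5 + 1.0334*j^4 + 0.7632*j^3 - 5.9751*j^2 - 6.188*j + 13.2496)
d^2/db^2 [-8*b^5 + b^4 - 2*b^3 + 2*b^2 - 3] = -160*b^3 + 12*b^2 - 12*b + 4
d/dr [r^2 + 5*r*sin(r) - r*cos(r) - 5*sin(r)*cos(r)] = r*sin(r) + 5*r*cos(r) + 2*r + 5*sin(r) - cos(r) - 5*cos(2*r)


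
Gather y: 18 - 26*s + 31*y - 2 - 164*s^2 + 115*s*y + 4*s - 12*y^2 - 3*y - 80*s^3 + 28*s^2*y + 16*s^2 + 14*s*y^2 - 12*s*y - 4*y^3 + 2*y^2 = -80*s^3 - 148*s^2 - 22*s - 4*y^3 + y^2*(14*s - 10) + y*(28*s^2 + 103*s + 28) + 16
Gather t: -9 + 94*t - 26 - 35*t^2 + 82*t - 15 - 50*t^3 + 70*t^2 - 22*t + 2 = -50*t^3 + 35*t^2 + 154*t - 48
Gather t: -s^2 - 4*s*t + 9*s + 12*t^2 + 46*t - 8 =-s^2 + 9*s + 12*t^2 + t*(46 - 4*s) - 8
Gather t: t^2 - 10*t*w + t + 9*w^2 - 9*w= t^2 + t*(1 - 10*w) + 9*w^2 - 9*w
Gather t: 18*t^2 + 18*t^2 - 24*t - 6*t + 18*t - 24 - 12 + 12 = 36*t^2 - 12*t - 24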